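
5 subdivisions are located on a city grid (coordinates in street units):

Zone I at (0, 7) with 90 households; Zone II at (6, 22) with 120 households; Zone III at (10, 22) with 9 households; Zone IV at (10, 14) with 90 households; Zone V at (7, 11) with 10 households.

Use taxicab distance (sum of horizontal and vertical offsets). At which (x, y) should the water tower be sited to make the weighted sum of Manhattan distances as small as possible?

Manhattan distance separates: Σwᵢ(|x−xᵢ|+|y−yᵢ|) = Σwᵢ|x−xᵢ| + Σwᵢ|y−yᵢ|, so x and y are optimised independently as 1-D weighted medians.
Total weight W = 319; half = 159.5.
x-coordinate, sorted with cumulative weight:
  x=0 (Zone I, w=90) cum 90
  x=6 (Zone II, w=120) cum 210  ← median
  x=7 (Zone V, w=10) cum 220
  x=10 (Zone III, w=9) cum 229
  x=10 (Zone IV, w=90) cum 319
⇒ x* = 6
y-coordinate, sorted with cumulative weight:
  y=7 (Zone I, w=90) cum 90
  y=11 (Zone V, w=10) cum 100
  y=14 (Zone IV, w=90) cum 190  ← median
  y=22 (Zone II, w=120) cum 310
  y=22 (Zone III, w=9) cum 319
⇒ y* = 14

(6, 14)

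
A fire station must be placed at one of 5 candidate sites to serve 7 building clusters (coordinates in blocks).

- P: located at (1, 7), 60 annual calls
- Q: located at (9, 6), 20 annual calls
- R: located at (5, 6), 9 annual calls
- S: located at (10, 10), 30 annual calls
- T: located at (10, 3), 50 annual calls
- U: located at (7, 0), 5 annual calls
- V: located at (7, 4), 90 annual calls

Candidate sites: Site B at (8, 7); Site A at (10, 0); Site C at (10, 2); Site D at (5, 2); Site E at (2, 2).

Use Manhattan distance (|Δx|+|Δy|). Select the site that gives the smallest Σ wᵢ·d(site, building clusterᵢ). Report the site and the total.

Total weighted distance at each candidate:
  Site B (8, 7): total = 1346
  Site A (10, 0): total = 2294
  Site C (10, 2): total = 1786
  Site D (5, 2): total = 1806
  Site E (2, 2): total = 2238
Minimum is at Site B with total 1346 blocks.

Site B, total 1346 blocks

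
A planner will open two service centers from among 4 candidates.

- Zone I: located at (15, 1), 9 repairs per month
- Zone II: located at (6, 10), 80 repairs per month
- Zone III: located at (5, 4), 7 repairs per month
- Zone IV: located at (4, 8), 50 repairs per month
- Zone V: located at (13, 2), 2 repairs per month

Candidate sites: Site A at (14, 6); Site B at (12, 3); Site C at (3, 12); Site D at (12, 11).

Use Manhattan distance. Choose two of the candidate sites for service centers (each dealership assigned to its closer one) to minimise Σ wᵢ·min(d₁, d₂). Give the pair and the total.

{Site B, Site C}, total 755

Evaluate every pair (each demand assigned to the nearer of the two):
  {Site B, Site C}: total = 755
  {Site A, Site C}: total = 784
  {Site C, Site D}: total = 857
  {Site B, Site D}: total = 1215
  {Site A, Site D}: total = 1251
  {Site A, Site B}: total = 1665
Best pair: {Site B, Site C} with total 755.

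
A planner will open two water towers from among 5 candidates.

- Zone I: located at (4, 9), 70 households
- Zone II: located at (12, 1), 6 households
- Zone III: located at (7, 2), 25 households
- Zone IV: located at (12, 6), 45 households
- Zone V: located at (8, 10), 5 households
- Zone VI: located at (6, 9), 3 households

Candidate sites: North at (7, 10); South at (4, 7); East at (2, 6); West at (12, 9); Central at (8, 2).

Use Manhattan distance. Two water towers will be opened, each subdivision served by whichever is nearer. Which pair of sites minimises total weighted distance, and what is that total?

Evaluate every pair (each demand assigned to the nearer of the two):
  {South, West}: total = 560
  {South, Central}: total = 602
  {North, West}: total = 674
  {North, Central}: total = 706
  {West, Central}: total = 793
  {East, West}: total = 801
  {East, Central}: total = 826
  {North, South}: total = 840
  {South, East}: total = 876
  {North, East}: total = 980
Best pair: {South, West} with total 560.

{South, West}, total 560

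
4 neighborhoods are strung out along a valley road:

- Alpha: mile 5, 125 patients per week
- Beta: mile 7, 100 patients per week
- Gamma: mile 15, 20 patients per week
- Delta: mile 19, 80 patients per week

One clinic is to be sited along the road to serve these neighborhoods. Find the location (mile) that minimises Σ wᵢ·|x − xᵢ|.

For a sum of weighted absolute distances on a line, the optimum is the weighted median (not the mean). Total weight W = 325; half-weight = 162.5.
Sort by position and accumulate weight:
  mile 5 (Alpha, w=125) → cum 125
  mile 7 (Beta, w=100) → cum 225  ≥ 162.5 → median here
  mile 15 (Gamma, w=20) → cum 245
  mile 19 (Delta, w=80) → cum 325
Optimal location: mile 7.

x = 7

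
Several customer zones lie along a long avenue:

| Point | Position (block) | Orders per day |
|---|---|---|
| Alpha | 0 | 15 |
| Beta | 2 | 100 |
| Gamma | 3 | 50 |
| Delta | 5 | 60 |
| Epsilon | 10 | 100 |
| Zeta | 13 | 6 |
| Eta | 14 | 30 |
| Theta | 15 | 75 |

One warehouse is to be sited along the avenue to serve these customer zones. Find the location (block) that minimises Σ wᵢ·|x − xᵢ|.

x = 5

For a sum of weighted absolute distances on a line, the optimum is the weighted median (not the mean). Total weight W = 436; half-weight = 218.
Sort by position and accumulate weight:
  block 0 (Alpha, w=15) → cum 15
  block 2 (Beta, w=100) → cum 115
  block 3 (Gamma, w=50) → cum 165
  block 5 (Delta, w=60) → cum 225  ≥ 218 → median here
  block 10 (Epsilon, w=100) → cum 325
  block 13 (Zeta, w=6) → cum 331
  block 14 (Eta, w=30) → cum 361
  block 15 (Theta, w=75) → cum 436
Optimal location: block 5.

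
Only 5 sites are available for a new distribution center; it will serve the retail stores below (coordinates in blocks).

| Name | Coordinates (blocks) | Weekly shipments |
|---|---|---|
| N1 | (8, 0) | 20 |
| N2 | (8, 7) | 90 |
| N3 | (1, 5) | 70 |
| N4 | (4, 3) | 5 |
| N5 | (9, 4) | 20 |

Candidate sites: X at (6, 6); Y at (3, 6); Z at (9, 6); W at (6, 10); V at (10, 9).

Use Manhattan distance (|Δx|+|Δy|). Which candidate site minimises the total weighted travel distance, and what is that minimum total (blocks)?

Total weighted distance at each candidate:
  X (6, 6): total = 975
  Y (3, 6): total = 1150
  Z (9, 6): total = 1030
  W (6, 10): total = 1615
  V (10, 9): total = 1670
Minimum is at X with total 975 blocks.

X, total 975 blocks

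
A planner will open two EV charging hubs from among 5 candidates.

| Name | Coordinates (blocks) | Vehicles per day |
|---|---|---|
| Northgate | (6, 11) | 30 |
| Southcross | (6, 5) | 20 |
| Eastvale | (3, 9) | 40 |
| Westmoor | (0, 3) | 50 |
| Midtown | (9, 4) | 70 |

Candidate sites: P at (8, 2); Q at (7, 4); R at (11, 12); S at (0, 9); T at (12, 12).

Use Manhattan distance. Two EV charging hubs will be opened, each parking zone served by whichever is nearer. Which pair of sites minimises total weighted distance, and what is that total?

Evaluate every pair (each demand assigned to the nearer of the two):
  {Q, S}: total = 840
  {P, S}: total = 970
  {Q, R}: total = 1120
  {Q, T}: total = 1150
  {P, Q}: total = 1180
  {P, R}: total = 1380
  {P, T}: total = 1450
  {R, S}: total = 1500
  {S, T}: total = 1600
  {R, T}: total = 2560
Best pair: {Q, S} with total 840.

{Q, S}, total 840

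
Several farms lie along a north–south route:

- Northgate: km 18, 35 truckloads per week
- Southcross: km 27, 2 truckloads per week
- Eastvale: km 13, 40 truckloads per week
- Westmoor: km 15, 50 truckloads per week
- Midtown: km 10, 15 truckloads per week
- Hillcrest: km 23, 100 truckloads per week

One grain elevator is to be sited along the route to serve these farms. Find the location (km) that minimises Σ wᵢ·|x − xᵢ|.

For a sum of weighted absolute distances on a line, the optimum is the weighted median (not the mean). Total weight W = 242; half-weight = 121.
Sort by position and accumulate weight:
  km 10 (Midtown, w=15) → cum 15
  km 13 (Eastvale, w=40) → cum 55
  km 15 (Westmoor, w=50) → cum 105
  km 18 (Northgate, w=35) → cum 140  ≥ 121 → median here
  km 23 (Hillcrest, w=100) → cum 240
  km 27 (Southcross, w=2) → cum 242
Optimal location: km 18.

x = 18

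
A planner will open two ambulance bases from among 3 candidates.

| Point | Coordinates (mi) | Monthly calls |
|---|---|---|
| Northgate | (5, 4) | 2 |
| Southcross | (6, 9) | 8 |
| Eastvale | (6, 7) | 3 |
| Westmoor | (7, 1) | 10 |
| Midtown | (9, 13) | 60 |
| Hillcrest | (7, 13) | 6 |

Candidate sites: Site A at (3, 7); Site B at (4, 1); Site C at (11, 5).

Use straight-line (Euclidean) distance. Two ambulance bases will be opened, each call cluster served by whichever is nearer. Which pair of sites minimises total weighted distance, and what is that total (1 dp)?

Evaluate every pair (each demand assigned to the nearer of the two):
  {Site A, Site B}: total = 626.6
  {Site A, Site C}: total = 639.7
  {Site B, Site C}: total = 652.1
Best pair: {Site A, Site B} with total 626.6.

{Site A, Site B}, total 626.6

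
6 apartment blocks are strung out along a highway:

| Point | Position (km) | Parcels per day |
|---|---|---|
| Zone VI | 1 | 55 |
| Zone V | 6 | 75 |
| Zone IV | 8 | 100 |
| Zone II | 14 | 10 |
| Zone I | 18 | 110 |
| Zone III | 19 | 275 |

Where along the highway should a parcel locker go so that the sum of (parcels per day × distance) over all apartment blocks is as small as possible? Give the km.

For a sum of weighted absolute distances on a line, the optimum is the weighted median (not the mean). Total weight W = 625; half-weight = 312.5.
Sort by position and accumulate weight:
  km 1 (Zone VI, w=55) → cum 55
  km 6 (Zone V, w=75) → cum 130
  km 8 (Zone IV, w=100) → cum 230
  km 14 (Zone II, w=10) → cum 240
  km 18 (Zone I, w=110) → cum 350  ≥ 312.5 → median here
  km 19 (Zone III, w=275) → cum 625
Optimal location: km 18.

x = 18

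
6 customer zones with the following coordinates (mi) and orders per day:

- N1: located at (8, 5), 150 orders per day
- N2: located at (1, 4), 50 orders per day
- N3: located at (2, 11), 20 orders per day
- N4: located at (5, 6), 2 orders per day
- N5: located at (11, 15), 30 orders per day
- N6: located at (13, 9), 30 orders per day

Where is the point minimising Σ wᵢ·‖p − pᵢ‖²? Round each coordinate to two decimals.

The minimiser of Σwᵢ‖p−pᵢ‖² is the weighted centroid p* = (Σwᵢpᵢ)/(Σwᵢ).
Σwᵢ = 282.
Σwᵢxᵢ = 150·8 + 50·1 + 20·2 + 2·5 + 30·11 + 30·13 = 2020.
Σwᵢyᵢ = 150·5 + 50·4 + 20·11 + 2·6 + 30·15 + 30·9 = 1902.
x* = 2020/282 = 7.16, y* = 1902/282 = 6.74.

(7.16, 6.74)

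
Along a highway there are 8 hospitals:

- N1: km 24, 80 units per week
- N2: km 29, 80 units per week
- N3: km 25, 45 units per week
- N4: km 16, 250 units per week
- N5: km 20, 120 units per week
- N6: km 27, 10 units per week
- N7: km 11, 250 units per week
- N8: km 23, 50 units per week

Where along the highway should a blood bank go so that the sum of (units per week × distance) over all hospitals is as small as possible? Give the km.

For a sum of weighted absolute distances on a line, the optimum is the weighted median (not the mean). Total weight W = 885; half-weight = 442.5.
Sort by position and accumulate weight:
  km 11 (N7, w=250) → cum 250
  km 16 (N4, w=250) → cum 500  ≥ 442.5 → median here
  km 20 (N5, w=120) → cum 620
  km 23 (N8, w=50) → cum 670
  km 24 (N1, w=80) → cum 750
  km 25 (N3, w=45) → cum 795
  km 27 (N6, w=10) → cum 805
  km 29 (N2, w=80) → cum 885
Optimal location: km 16.

x = 16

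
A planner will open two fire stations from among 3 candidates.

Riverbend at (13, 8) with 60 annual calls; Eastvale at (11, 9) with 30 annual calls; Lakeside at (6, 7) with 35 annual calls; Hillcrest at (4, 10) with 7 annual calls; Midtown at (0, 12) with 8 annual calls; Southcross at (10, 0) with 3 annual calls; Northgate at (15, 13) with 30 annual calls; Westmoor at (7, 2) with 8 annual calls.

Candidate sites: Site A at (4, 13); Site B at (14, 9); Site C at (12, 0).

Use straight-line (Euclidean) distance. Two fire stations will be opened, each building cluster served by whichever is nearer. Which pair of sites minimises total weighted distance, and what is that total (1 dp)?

Evaluate every pair (each demand assigned to the nearer of the two):
  {Site A, Site B}: total = 682.6
  {Site B, Site C}: total = 821.1
  {Site A, Site C}: total = 1380.0
Best pair: {Site A, Site B} with total 682.6.

{Site A, Site B}, total 682.6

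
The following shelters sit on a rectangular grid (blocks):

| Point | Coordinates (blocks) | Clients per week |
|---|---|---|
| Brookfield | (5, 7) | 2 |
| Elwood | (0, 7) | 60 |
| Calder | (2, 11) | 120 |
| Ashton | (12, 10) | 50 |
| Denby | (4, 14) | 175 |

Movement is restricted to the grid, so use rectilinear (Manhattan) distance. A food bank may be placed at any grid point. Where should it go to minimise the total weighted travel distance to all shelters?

Manhattan distance separates: Σwᵢ(|x−xᵢ|+|y−yᵢ|) = Σwᵢ|x−xᵢ| + Σwᵢ|y−yᵢ|, so x and y are optimised independently as 1-D weighted medians.
Total weight W = 407; half = 203.5.
x-coordinate, sorted with cumulative weight:
  x=0 (Elwood, w=60) cum 60
  x=2 (Calder, w=120) cum 180
  x=4 (Denby, w=175) cum 355  ← median
  x=5 (Brookfield, w=2) cum 357
  x=12 (Ashton, w=50) cum 407
⇒ x* = 4
y-coordinate, sorted with cumulative weight:
  y=7 (Brookfield, w=2) cum 2
  y=7 (Elwood, w=60) cum 62
  y=10 (Ashton, w=50) cum 112
  y=11 (Calder, w=120) cum 232  ← median
  y=14 (Denby, w=175) cum 407
⇒ y* = 11

(4, 11)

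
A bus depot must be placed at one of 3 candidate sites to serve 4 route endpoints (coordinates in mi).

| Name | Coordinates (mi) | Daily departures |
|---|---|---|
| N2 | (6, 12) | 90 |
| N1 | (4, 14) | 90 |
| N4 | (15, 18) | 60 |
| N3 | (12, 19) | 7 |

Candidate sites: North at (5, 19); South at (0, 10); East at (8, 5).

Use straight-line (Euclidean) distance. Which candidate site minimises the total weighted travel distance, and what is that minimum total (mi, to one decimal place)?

Total weighted distance at each candidate:
  North (5, 19): total = 1747.3
  South (0, 10): total = 2203.3
  East (8, 5): total = 2529.4
Minimum is at North with total 1747.3 mi.

North, total 1747.3 mi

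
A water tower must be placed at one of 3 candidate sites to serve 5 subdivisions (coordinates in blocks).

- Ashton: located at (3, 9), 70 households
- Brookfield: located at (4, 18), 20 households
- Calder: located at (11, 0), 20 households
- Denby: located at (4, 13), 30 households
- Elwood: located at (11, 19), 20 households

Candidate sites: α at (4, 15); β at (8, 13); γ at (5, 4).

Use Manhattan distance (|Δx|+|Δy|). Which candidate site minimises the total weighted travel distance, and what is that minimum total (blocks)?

α, total 1270 blocks

Total weighted distance at each candidate:
  α (4, 15): total = 1270
  β (8, 13): total = 1430
  γ (5, 4): total = 1710
Minimum is at α with total 1270 blocks.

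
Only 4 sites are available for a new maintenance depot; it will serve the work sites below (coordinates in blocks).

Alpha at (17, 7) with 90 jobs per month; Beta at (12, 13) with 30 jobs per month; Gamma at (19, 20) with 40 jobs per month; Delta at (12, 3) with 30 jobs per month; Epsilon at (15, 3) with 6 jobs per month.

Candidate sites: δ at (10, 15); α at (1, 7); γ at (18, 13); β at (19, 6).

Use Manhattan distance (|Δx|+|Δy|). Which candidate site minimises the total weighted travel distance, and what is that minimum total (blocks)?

Total weighted distance at each candidate:
  δ (10, 15): total = 2552
  α (1, 7): total = 3748
  γ (18, 13): total = 1688
  β (19, 6): total = 1592
Minimum is at β with total 1592 blocks.

β, total 1592 blocks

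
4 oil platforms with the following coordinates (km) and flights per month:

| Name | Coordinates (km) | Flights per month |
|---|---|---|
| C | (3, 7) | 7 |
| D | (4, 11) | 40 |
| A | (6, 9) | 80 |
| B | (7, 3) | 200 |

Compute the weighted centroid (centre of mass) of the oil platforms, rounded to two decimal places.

The minimiser of Σwᵢ‖p−pᵢ‖² is the weighted centroid p* = (Σwᵢpᵢ)/(Σwᵢ).
Σwᵢ = 327.
Σwᵢxᵢ = 7·3 + 40·4 + 80·6 + 200·7 = 2061.
Σwᵢyᵢ = 7·7 + 40·11 + 80·9 + 200·3 = 1809.
x* = 2061/327 = 6.30, y* = 1809/327 = 5.53.

(6.30, 5.53)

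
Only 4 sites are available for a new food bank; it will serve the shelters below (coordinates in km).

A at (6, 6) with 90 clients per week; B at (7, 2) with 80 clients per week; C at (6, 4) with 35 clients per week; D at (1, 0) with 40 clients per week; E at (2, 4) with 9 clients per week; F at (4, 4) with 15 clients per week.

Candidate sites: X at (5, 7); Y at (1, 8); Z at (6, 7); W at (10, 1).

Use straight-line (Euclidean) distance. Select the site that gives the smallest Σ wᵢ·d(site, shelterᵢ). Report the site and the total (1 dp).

Z, total 1046.1 km

Total weighted distance at each candidate:
  X (5, 7): total = 1076.9
  Y (1, 8): total = 1819.7
  Z (6, 7): total = 1046.1
  W (10, 1): total = 1544.0
Minimum is at Z with total 1046.1 km.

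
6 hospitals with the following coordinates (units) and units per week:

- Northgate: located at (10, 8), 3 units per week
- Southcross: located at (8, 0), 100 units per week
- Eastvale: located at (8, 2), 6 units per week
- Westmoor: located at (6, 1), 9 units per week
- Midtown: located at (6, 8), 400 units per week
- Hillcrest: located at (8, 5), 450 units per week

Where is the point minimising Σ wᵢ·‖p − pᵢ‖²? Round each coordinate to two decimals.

The minimiser of Σwᵢ‖p−pᵢ‖² is the weighted centroid p* = (Σwᵢpᵢ)/(Σwᵢ).
Σwᵢ = 968.
Σwᵢxᵢ = 3·10 + 100·8 + 6·8 + 9·6 + 400·6 + 450·8 = 6932.
Σwᵢyᵢ = 3·8 + 100·0 + 6·2 + 9·1 + 400·8 + 450·5 = 5495.
x* = 6932/968 = 7.16, y* = 5495/968 = 5.68.

(7.16, 5.68)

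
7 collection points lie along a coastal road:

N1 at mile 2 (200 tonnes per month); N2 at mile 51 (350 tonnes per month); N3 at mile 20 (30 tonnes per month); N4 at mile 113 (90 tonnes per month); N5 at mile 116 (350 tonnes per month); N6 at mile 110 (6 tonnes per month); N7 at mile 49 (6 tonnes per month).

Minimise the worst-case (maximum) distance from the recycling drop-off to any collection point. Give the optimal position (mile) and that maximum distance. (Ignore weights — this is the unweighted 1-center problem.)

location 59, max distance 57

The 1-center on a line is the midpoint of the two extreme points: leftmost at 2, rightmost at 116.
Optimal location = (2 + 116)/2 = 59; maximum distance = (116 − 2)/2 = 57.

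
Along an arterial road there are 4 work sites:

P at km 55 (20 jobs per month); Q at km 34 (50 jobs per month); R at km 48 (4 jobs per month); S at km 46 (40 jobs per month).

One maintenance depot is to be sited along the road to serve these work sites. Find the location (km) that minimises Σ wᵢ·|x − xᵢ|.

x = 46

For a sum of weighted absolute distances on a line, the optimum is the weighted median (not the mean). Total weight W = 114; half-weight = 57.
Sort by position and accumulate weight:
  km 34 (Q, w=50) → cum 50
  km 46 (S, w=40) → cum 90  ≥ 57 → median here
  km 48 (R, w=4) → cum 94
  km 55 (P, w=20) → cum 114
Optimal location: km 46.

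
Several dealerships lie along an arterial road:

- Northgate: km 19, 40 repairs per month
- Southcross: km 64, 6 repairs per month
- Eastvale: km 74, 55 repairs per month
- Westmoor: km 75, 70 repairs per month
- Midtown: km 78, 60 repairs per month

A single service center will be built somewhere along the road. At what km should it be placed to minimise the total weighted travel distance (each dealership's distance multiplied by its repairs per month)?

x = 75

For a sum of weighted absolute distances on a line, the optimum is the weighted median (not the mean). Total weight W = 231; half-weight = 115.5.
Sort by position and accumulate weight:
  km 19 (Northgate, w=40) → cum 40
  km 64 (Southcross, w=6) → cum 46
  km 74 (Eastvale, w=55) → cum 101
  km 75 (Westmoor, w=70) → cum 171  ≥ 115.5 → median here
  km 78 (Midtown, w=60) → cum 231
Optimal location: km 75.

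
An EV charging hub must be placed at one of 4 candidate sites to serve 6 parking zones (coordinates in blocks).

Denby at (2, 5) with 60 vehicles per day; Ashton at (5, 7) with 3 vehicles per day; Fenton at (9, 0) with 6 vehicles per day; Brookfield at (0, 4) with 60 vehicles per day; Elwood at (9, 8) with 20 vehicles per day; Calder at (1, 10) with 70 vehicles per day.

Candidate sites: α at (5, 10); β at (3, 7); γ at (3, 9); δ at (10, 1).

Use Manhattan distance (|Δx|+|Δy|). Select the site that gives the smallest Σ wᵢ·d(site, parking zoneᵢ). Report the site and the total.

β, total 1114 blocks

Total weighted distance at each candidate:
  α (5, 10): total = 1633
  β (3, 7): total = 1114
  γ (3, 9): total = 1232
  δ (10, 1): total = 2965
Minimum is at β with total 1114 blocks.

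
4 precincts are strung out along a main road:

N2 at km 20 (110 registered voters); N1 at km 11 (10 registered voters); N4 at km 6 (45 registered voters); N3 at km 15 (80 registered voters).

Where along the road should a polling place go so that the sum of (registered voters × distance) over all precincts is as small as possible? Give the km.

x = 15

For a sum of weighted absolute distances on a line, the optimum is the weighted median (not the mean). Total weight W = 245; half-weight = 122.5.
Sort by position and accumulate weight:
  km 6 (N4, w=45) → cum 45
  km 11 (N1, w=10) → cum 55
  km 15 (N3, w=80) → cum 135  ≥ 122.5 → median here
  km 20 (N2, w=110) → cum 245
Optimal location: km 15.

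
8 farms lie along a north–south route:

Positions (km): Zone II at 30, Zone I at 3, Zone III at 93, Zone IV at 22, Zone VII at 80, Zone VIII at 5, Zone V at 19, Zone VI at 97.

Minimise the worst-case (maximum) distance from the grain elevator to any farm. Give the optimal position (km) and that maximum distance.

location 50, max distance 47

The 1-center on a line is the midpoint of the two extreme points: leftmost at 3, rightmost at 97.
Optimal location = (3 + 97)/2 = 50; maximum distance = (97 − 3)/2 = 47.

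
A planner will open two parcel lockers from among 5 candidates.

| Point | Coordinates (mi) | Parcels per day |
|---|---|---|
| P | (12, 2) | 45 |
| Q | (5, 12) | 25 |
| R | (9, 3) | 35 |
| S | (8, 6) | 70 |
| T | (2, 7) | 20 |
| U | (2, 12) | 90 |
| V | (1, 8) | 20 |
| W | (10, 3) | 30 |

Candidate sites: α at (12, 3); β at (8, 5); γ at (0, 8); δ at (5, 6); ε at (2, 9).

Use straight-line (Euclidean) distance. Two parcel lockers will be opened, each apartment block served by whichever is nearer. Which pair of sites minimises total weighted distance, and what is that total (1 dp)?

{β, ε}, total 902.5

Evaluate every pair (each demand assigned to the nearer of the two):
  {β, ε}: total = 902.5
  {α, ε}: total = 1004.4
  {β, γ}: total = 1085.4
  {α, γ}: total = 1187.3
  {α, δ}: total = 1326.4
  {β, δ}: total = 1364.5
  {δ, ε}: total = 1367.1
  {γ, δ}: total = 1539.9
  {α, β}: total = 1552.2
  {γ, ε}: total = 2077.6
Best pair: {β, ε} with total 902.5.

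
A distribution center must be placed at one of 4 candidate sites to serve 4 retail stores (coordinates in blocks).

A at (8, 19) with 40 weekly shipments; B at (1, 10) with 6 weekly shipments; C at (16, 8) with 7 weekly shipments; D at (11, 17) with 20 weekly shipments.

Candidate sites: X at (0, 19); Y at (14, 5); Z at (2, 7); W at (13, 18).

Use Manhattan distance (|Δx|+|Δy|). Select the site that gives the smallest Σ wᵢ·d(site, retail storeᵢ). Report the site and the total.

Total weighted distance at each candidate:
  X (0, 19): total = 829
  Y (14, 5): total = 1243
  Z (2, 7): total = 1229
  W (13, 18): total = 511
Minimum is at W with total 511 blocks.

W, total 511 blocks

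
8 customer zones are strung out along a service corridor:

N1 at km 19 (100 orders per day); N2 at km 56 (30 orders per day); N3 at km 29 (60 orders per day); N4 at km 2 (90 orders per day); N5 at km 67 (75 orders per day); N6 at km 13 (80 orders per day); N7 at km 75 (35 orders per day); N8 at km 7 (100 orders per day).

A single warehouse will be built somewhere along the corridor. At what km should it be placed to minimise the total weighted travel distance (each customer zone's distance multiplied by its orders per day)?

For a sum of weighted absolute distances on a line, the optimum is the weighted median (not the mean). Total weight W = 570; half-weight = 285.
Sort by position and accumulate weight:
  km 2 (N4, w=90) → cum 90
  km 7 (N8, w=100) → cum 190
  km 13 (N6, w=80) → cum 270
  km 19 (N1, w=100) → cum 370  ≥ 285 → median here
  km 29 (N3, w=60) → cum 430
  km 56 (N2, w=30) → cum 460
  km 67 (N5, w=75) → cum 535
  km 75 (N7, w=35) → cum 570
Optimal location: km 19.

x = 19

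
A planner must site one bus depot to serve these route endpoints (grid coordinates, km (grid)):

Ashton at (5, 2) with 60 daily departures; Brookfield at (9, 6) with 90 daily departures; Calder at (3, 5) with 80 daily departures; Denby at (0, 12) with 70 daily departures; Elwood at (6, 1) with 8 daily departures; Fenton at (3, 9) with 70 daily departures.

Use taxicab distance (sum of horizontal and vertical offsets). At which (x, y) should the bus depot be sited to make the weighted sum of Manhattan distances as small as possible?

(3, 6)

Manhattan distance separates: Σwᵢ(|x−xᵢ|+|y−yᵢ|) = Σwᵢ|x−xᵢ| + Σwᵢ|y−yᵢ|, so x and y are optimised independently as 1-D weighted medians.
Total weight W = 378; half = 189.
x-coordinate, sorted with cumulative weight:
  x=0 (Denby, w=70) cum 70
  x=3 (Calder, w=80) cum 150
  x=3 (Fenton, w=70) cum 220  ← median
  x=5 (Ashton, w=60) cum 280
  x=6 (Elwood, w=8) cum 288
  x=9 (Brookfield, w=90) cum 378
⇒ x* = 3
y-coordinate, sorted with cumulative weight:
  y=1 (Elwood, w=8) cum 8
  y=2 (Ashton, w=60) cum 68
  y=5 (Calder, w=80) cum 148
  y=6 (Brookfield, w=90) cum 238  ← median
  y=9 (Fenton, w=70) cum 308
  y=12 (Denby, w=70) cum 378
⇒ y* = 6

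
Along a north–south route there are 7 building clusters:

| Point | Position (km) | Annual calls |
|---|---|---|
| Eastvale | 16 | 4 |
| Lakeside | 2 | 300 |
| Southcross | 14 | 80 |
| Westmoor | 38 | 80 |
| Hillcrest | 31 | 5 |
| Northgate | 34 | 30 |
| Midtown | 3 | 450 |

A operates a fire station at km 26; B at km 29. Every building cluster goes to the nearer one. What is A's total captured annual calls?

The indifferent point is the midpoint (26+29)/2 = 27.5; building clusters left of it (closer to A at 26) go to A, those right go to B.
  Lakeside at 2 (w=300) → A
  Midtown at 3 (w=450) → A
  Southcross at 14 (w=80) → A
  Eastvale at 16 (w=4) → A
  Hillcrest at 31 (w=5) → B
  Northgate at 34 (w=30) → B
  Westmoor at 38 (w=80) → B
A captures 834; B captures 115.

834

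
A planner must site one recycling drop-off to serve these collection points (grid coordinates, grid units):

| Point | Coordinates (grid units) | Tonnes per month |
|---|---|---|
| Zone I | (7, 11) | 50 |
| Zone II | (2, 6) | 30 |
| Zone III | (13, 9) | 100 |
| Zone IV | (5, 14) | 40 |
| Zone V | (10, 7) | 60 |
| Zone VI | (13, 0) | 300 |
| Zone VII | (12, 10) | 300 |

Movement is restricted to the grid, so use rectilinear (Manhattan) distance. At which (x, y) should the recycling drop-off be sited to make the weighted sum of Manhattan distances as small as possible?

(12, 9)

Manhattan distance separates: Σwᵢ(|x−xᵢ|+|y−yᵢ|) = Σwᵢ|x−xᵢ| + Σwᵢ|y−yᵢ|, so x and y are optimised independently as 1-D weighted medians.
Total weight W = 880; half = 440.
x-coordinate, sorted with cumulative weight:
  x=2 (Zone II, w=30) cum 30
  x=5 (Zone IV, w=40) cum 70
  x=7 (Zone I, w=50) cum 120
  x=10 (Zone V, w=60) cum 180
  x=12 (Zone VII, w=300) cum 480  ← median
  x=13 (Zone III, w=100) cum 580
  x=13 (Zone VI, w=300) cum 880
⇒ x* = 12
y-coordinate, sorted with cumulative weight:
  y=0 (Zone VI, w=300) cum 300
  y=6 (Zone II, w=30) cum 330
  y=7 (Zone V, w=60) cum 390
  y=9 (Zone III, w=100) cum 490  ← median
  y=10 (Zone VII, w=300) cum 790
  y=11 (Zone I, w=50) cum 840
  y=14 (Zone IV, w=40) cum 880
⇒ y* = 9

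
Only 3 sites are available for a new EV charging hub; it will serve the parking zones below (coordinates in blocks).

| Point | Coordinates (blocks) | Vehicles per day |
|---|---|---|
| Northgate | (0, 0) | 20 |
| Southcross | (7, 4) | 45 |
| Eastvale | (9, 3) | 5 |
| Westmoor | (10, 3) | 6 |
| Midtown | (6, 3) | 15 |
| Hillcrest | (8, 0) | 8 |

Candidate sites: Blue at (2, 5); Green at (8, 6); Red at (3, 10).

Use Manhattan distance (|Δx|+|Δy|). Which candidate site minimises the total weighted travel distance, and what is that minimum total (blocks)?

Green, total 588 blocks

Total weighted distance at each candidate:
  Blue (2, 5): total = 693
  Green (8, 6): total = 588
  Red (3, 10): total = 1129
Minimum is at Green with total 588 blocks.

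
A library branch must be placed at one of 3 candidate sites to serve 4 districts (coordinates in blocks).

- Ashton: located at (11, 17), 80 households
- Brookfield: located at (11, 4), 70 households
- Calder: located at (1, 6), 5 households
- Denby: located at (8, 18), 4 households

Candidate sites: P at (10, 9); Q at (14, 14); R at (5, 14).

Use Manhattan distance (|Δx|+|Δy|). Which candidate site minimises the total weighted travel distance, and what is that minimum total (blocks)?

P, total 1244 blocks

Total weighted distance at each candidate:
  P (10, 9): total = 1244
  Q (14, 14): total = 1535
  R (5, 14): total = 1928
Minimum is at P with total 1244 blocks.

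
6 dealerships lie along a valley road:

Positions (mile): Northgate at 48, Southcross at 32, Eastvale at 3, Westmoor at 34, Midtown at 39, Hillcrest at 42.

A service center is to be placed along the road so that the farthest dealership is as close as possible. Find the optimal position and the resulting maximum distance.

location 25.5, max distance 22.5

The 1-center on a line is the midpoint of the two extreme points: leftmost at 3, rightmost at 48.
Optimal location = (3 + 48)/2 = 25.5; maximum distance = (48 − 3)/2 = 22.5.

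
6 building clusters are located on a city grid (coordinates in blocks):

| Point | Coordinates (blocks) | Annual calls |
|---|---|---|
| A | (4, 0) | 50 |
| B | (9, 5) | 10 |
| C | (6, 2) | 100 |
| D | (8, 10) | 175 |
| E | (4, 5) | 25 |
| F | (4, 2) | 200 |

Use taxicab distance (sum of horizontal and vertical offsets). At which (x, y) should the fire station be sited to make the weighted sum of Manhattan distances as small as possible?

(6, 2)

Manhattan distance separates: Σwᵢ(|x−xᵢ|+|y−yᵢ|) = Σwᵢ|x−xᵢ| + Σwᵢ|y−yᵢ|, so x and y are optimised independently as 1-D weighted medians.
Total weight W = 560; half = 280.
x-coordinate, sorted with cumulative weight:
  x=4 (A, w=50) cum 50
  x=4 (E, w=25) cum 75
  x=4 (F, w=200) cum 275
  x=6 (C, w=100) cum 375  ← median
  x=8 (D, w=175) cum 550
  x=9 (B, w=10) cum 560
⇒ x* = 6
y-coordinate, sorted with cumulative weight:
  y=0 (A, w=50) cum 50
  y=2 (C, w=100) cum 150
  y=2 (F, w=200) cum 350  ← median
  y=5 (B, w=10) cum 360
  y=5 (E, w=25) cum 385
  y=10 (D, w=175) cum 560
⇒ y* = 2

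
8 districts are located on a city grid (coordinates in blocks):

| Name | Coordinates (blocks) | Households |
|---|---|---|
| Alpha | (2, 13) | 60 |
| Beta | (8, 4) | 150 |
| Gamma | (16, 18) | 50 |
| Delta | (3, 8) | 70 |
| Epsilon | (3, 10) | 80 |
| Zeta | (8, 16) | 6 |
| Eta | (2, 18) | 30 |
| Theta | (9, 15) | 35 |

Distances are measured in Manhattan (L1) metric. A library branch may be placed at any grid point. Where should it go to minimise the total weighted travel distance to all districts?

Manhattan distance separates: Σwᵢ(|x−xᵢ|+|y−yᵢ|) = Σwᵢ|x−xᵢ| + Σwᵢ|y−yᵢ|, so x and y are optimised independently as 1-D weighted medians.
Total weight W = 481; half = 240.5.
x-coordinate, sorted with cumulative weight:
  x=2 (Alpha, w=60) cum 60
  x=2 (Eta, w=30) cum 90
  x=3 (Delta, w=70) cum 160
  x=3 (Epsilon, w=80) cum 240
  x=8 (Beta, w=150) cum 390  ← median
  x=8 (Zeta, w=6) cum 396
  x=9 (Theta, w=35) cum 431
  x=16 (Gamma, w=50) cum 481
⇒ x* = 8
y-coordinate, sorted with cumulative weight:
  y=4 (Beta, w=150) cum 150
  y=8 (Delta, w=70) cum 220
  y=10 (Epsilon, w=80) cum 300  ← median
  y=13 (Alpha, w=60) cum 360
  y=15 (Theta, w=35) cum 395
  y=16 (Zeta, w=6) cum 401
  y=18 (Gamma, w=50) cum 451
  y=18 (Eta, w=30) cum 481
⇒ y* = 10

(8, 10)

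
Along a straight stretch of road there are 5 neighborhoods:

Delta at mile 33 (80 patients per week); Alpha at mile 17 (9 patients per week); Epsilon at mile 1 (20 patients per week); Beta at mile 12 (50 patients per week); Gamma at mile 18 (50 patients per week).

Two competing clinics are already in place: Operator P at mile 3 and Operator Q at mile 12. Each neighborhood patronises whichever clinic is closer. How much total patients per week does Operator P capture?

20

The indifferent point is the midpoint (3+12)/2 = 7.5; neighborhoods left of it (closer to Operator P at 3) go to Operator P, those right go to Operator Q.
  Epsilon at 1 (w=20) → Operator P
  Beta at 12 (w=50) → Operator Q
  Alpha at 17 (w=9) → Operator Q
  Gamma at 18 (w=50) → Operator Q
  Delta at 33 (w=80) → Operator Q
Operator P captures 20; Operator Q captures 189.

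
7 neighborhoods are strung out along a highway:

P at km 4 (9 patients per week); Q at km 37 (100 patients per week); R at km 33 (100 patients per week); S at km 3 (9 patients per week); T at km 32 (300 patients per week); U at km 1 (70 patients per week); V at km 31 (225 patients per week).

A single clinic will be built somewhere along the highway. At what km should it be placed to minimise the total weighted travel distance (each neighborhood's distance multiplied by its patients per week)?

For a sum of weighted absolute distances on a line, the optimum is the weighted median (not the mean). Total weight W = 813; half-weight = 406.5.
Sort by position and accumulate weight:
  km 1 (U, w=70) → cum 70
  km 3 (S, w=9) → cum 79
  km 4 (P, w=9) → cum 88
  km 31 (V, w=225) → cum 313
  km 32 (T, w=300) → cum 613  ≥ 406.5 → median here
  km 33 (R, w=100) → cum 713
  km 37 (Q, w=100) → cum 813
Optimal location: km 32.

x = 32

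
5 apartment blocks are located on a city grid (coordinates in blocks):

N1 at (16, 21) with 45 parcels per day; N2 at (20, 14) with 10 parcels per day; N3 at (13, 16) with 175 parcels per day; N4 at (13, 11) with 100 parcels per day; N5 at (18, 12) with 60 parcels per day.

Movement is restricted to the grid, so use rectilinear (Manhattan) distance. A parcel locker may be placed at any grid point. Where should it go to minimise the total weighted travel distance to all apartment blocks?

Manhattan distance separates: Σwᵢ(|x−xᵢ|+|y−yᵢ|) = Σwᵢ|x−xᵢ| + Σwᵢ|y−yᵢ|, so x and y are optimised independently as 1-D weighted medians.
Total weight W = 390; half = 195.
x-coordinate, sorted with cumulative weight:
  x=13 (N3, w=175) cum 175
  x=13 (N4, w=100) cum 275  ← median
  x=16 (N1, w=45) cum 320
  x=18 (N5, w=60) cum 380
  x=20 (N2, w=10) cum 390
⇒ x* = 13
y-coordinate, sorted with cumulative weight:
  y=11 (N4, w=100) cum 100
  y=12 (N5, w=60) cum 160
  y=14 (N2, w=10) cum 170
  y=16 (N3, w=175) cum 345  ← median
  y=21 (N1, w=45) cum 390
⇒ y* = 16

(13, 16)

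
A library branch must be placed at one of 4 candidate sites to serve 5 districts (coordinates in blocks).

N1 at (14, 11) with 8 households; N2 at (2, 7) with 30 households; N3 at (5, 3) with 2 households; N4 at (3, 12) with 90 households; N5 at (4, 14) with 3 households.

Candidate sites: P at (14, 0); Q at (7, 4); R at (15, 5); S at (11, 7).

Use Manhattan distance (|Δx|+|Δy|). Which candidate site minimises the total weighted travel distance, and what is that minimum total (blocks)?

Q, total 1477 blocks

Total weighted distance at each candidate:
  P (14, 0): total = 2824
  Q (7, 4): total = 1477
  R (15, 5): total = 2300
  S (11, 7): total = 1558
Minimum is at Q with total 1477 blocks.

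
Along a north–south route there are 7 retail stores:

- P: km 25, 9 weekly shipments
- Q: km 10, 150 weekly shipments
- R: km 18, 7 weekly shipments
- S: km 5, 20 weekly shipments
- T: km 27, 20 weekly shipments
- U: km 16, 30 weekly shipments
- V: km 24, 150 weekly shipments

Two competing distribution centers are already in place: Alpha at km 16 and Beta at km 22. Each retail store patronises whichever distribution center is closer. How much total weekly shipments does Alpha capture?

The indifferent point is the midpoint (16+22)/2 = 19; retail stores left of it (closer to Alpha at 16) go to Alpha, those right go to Beta.
  S at 5 (w=20) → Alpha
  Q at 10 (w=150) → Alpha
  U at 16 (w=30) → Alpha
  R at 18 (w=7) → Alpha
  V at 24 (w=150) → Beta
  P at 25 (w=9) → Beta
  T at 27 (w=20) → Beta
Alpha captures 207; Beta captures 179.

207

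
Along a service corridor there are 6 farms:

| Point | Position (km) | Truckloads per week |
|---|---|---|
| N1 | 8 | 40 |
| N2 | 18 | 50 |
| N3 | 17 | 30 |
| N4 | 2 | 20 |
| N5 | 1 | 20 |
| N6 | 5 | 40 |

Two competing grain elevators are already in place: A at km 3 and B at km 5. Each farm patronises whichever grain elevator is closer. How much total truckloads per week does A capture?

40

The indifferent point is the midpoint (3+5)/2 = 4; farms left of it (closer to A at 3) go to A, those right go to B.
  N5 at 1 (w=20) → A
  N4 at 2 (w=20) → A
  N6 at 5 (w=40) → B
  N1 at 8 (w=40) → B
  N3 at 17 (w=30) → B
  N2 at 18 (w=50) → B
A captures 40; B captures 160.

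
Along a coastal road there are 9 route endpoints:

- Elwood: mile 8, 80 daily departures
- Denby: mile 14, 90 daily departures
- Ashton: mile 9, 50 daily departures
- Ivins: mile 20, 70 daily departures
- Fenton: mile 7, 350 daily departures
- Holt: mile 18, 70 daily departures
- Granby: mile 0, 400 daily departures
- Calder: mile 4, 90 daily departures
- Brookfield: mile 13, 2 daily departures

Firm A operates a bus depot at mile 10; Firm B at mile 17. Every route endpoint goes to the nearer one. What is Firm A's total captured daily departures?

The indifferent point is the midpoint (10+17)/2 = 13.5; route endpoints left of it (closer to Firm A at 10) go to Firm A, those right go to Firm B.
  Granby at 0 (w=400) → Firm A
  Calder at 4 (w=90) → Firm A
  Fenton at 7 (w=350) → Firm A
  Elwood at 8 (w=80) → Firm A
  Ashton at 9 (w=50) → Firm A
  Brookfield at 13 (w=2) → Firm A
  Denby at 14 (w=90) → Firm B
  Holt at 18 (w=70) → Firm B
  Ivins at 20 (w=70) → Firm B
Firm A captures 972; Firm B captures 230.

972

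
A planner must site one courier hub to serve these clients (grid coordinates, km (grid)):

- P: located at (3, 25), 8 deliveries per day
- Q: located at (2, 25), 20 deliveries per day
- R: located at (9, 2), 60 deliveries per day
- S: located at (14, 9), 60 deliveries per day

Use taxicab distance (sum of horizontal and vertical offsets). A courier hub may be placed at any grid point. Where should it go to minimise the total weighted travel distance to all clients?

(9, 9)

Manhattan distance separates: Σwᵢ(|x−xᵢ|+|y−yᵢ|) = Σwᵢ|x−xᵢ| + Σwᵢ|y−yᵢ|, so x and y are optimised independently as 1-D weighted medians.
Total weight W = 148; half = 74.
x-coordinate, sorted with cumulative weight:
  x=2 (Q, w=20) cum 20
  x=3 (P, w=8) cum 28
  x=9 (R, w=60) cum 88  ← median
  x=14 (S, w=60) cum 148
⇒ x* = 9
y-coordinate, sorted with cumulative weight:
  y=2 (R, w=60) cum 60
  y=9 (S, w=60) cum 120  ← median
  y=25 (P, w=8) cum 128
  y=25 (Q, w=20) cum 148
⇒ y* = 9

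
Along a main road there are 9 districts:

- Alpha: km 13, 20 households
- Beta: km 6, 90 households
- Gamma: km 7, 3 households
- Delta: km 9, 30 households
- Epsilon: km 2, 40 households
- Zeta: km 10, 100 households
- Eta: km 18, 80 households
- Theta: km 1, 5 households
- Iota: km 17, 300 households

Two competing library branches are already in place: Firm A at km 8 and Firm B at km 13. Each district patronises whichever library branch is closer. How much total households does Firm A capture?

The indifferent point is the midpoint (8+13)/2 = 10.5; districts left of it (closer to Firm A at 8) go to Firm A, those right go to Firm B.
  Theta at 1 (w=5) → Firm A
  Epsilon at 2 (w=40) → Firm A
  Beta at 6 (w=90) → Firm A
  Gamma at 7 (w=3) → Firm A
  Delta at 9 (w=30) → Firm A
  Zeta at 10 (w=100) → Firm A
  Alpha at 13 (w=20) → Firm B
  Iota at 17 (w=300) → Firm B
  Eta at 18 (w=80) → Firm B
Firm A captures 268; Firm B captures 400.

268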